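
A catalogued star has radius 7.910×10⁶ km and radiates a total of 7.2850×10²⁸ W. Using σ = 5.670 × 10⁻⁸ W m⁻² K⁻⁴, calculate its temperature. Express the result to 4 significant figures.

Surface area A = 4πR² = 4π(7.910×10⁹ m)² = 7.86254×10²⁰ m².
P = σAT⁴ ⇒ T = (P/(σA))^(1/4) = (7.2850×10²⁸/(5.670×10⁻⁸×7.86254×10²⁰))^(1/4) = 6358 K.

T ≈ 6358 K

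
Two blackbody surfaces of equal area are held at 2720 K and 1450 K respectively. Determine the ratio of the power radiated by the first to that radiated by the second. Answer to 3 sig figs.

P₁/P₂ ≈ 12.4

With equal areas, P₁/P₂ = (T₁/T₂)⁴ = (2720/1450)⁴ = 12.4.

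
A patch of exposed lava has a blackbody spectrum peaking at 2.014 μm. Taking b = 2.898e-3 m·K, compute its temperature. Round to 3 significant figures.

T ≈ 1.44×10³ K

Wien's law gives T = b/λ_max = (2.898×10⁻³ m·K)/(2.014×10⁻⁶ m) = 1.44×10³ K.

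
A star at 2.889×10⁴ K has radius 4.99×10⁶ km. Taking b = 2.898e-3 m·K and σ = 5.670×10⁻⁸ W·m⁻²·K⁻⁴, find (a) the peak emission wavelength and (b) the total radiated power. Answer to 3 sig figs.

λ_max ≈ 100 nm; P ≈ 1.24×10³¹ W

(a) λ_max = b/T = 2.898×10⁻³/2.889×10⁴ = 1.003×10⁻⁷ m = 100 nm.
Surface area A = 4πR² = 4π(4.99×10⁹ m)² = 3.12904×10²⁰ m².
(b) P = σAT⁴ = 5.670×10⁻⁸×3.12904×10²⁰×(2.889×10⁴)⁴ = 1.24×10³¹ W.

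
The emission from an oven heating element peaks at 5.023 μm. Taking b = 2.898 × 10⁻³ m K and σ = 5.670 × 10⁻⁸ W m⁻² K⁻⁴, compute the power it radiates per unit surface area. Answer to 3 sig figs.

I ≈ 6.28×10³ W/m²

Wien's law: T = b/λ_max = 2.898×10⁻³/5.023×10⁻⁶ = 576.946 K.
Then I = σT⁴ = 5.670×10⁻⁸×(576.946)⁴ = 6.28×10³ W/m².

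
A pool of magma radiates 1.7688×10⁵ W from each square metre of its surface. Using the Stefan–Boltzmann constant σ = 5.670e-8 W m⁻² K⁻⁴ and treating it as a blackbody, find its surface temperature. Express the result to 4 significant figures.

I = σT⁴, so T = (I/σ)^(1/4) = (1.7688×10⁵/(5.670×10⁻⁸))^(1/4) = 1329 K.

T ≈ 1329 K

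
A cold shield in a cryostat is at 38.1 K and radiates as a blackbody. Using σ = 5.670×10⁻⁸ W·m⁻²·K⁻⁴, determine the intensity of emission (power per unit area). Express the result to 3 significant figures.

Stefan–Boltzmann: I = σT⁴ = 5.670×10⁻⁸ × (38.1)⁴ = 0.119 W/m².

I ≈ 0.119 W/m²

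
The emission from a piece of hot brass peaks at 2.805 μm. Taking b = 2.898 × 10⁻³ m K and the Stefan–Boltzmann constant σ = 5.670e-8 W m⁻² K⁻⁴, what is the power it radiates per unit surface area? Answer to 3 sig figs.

I ≈ 6.46×10⁴ W/m²

Wien's law: T = b/λ_max = 2.898×10⁻³/2.805×10⁻⁶ = 1033.16 K.
Then I = σT⁴ = 5.670×10⁻⁸×(1033.16)⁴ = 6.46×10⁴ W/m².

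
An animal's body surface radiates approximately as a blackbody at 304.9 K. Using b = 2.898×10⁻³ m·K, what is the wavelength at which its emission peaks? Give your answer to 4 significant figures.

λ_max ≈ 9.505 μm

Wien's displacement law: λ_max = b/T = (2.898×10⁻³ m·K)/(304.9 K) = 9.5048×10⁻⁶ m.
That is 9.505 μm, in the infrared range.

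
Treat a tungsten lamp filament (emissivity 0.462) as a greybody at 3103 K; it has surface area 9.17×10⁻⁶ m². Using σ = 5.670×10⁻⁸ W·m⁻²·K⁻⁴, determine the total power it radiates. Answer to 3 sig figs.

Area A = 9.17×10⁻⁶ m².
P = εσAT⁴ = 0.462 × 5.670×10⁻⁸ × 9.17×10⁻⁶ × (3103)⁴ = 22.3 W.

P ≈ 22.3 W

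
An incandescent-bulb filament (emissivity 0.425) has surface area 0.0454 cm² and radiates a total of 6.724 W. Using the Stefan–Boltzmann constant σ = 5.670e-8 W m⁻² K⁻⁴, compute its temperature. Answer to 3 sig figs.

T ≈ 2.80×10³ K

Area A = 0.0454 cm² = 4.54×10⁻⁶ m².
P = εσAT⁴ ⇒ T = (P/(εσA))^(1/4) = (6.724/(0.425×5.670×10⁻⁸×4.54×10⁻⁶))^(1/4) = 2.80×10³ K.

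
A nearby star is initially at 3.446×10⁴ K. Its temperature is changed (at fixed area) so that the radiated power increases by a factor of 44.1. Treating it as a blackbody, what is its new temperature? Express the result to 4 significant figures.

T₂ ≈ 8.880×10⁴ K

P ∝ T⁴, so T₂/T₁ = (P₂/P₁)^(1/4) = (44.1)^(1/4) = 2.57697.
T₂ = 3.446×10⁴ × 2.57697 = 8.880×10⁴ K.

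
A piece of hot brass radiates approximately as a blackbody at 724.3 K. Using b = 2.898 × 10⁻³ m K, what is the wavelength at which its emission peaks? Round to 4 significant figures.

λ_max ≈ 4.001 μm

Wien's displacement law: λ_max = b/T = (2.898×10⁻³ m·K)/(724.3 K) = 4.0011×10⁻⁶ m.
That is 4.001 μm, in the infrared range.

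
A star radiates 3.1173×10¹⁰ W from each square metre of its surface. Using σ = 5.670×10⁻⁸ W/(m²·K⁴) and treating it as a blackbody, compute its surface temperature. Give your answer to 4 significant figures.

T ≈ 2.723×10⁴ K

I = σT⁴, so T = (I/σ)^(1/4) = (3.1173×10¹⁰/(5.670×10⁻⁸))^(1/4) = 2.723×10⁴ K.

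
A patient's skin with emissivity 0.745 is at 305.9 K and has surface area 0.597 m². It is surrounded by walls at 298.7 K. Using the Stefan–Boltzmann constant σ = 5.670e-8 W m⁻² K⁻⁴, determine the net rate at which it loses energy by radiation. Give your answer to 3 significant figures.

Net loss ≈ 20.1 W

Area A = 0.597 m².
Net radiated power P_net = εσA(T⁴ − T₀⁴) = 0.745×5.670×10⁻⁸×0.597×(305.9⁴ − 298.7⁴).
T⁴ − T₀⁴ = 8.75625×10⁹ − 7.96051×10⁹ = 7.95740×10⁸ K⁴, so P_net = 20.1 W.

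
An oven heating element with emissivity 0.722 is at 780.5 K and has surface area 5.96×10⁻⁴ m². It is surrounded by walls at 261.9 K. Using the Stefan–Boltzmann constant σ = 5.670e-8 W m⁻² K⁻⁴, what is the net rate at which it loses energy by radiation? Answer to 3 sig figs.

Net loss ≈ 8.94 W

Area A = 5.96×10⁻⁴ m².
Net radiated power P_net = εσA(T⁴ − T₀⁴) = 0.722×5.670×10⁻⁸×5.96×10⁻⁴×(780.5⁴ − 261.9⁴).
T⁴ − T₀⁴ = 3.71101×10¹¹ − 4.70481×10⁹ = 3.66396×10¹¹ K⁴, so P_net = 8.94 W.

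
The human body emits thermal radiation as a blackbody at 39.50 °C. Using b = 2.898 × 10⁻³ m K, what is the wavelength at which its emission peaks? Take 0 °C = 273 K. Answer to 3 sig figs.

λ_max ≈ 9.27 μm

T = 39.50 °C + 273 = 312.50 K.
Wien's displacement law: λ_max = b/T = (2.898×10⁻³ m·K)/(312.50 K) = 9.274×10⁻⁶ m.
That is 9.27 μm, in the infrared range.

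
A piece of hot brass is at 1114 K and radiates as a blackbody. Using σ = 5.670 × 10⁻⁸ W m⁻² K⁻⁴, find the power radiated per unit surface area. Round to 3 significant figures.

I ≈ 8.73×10⁴ W/m²

Stefan–Boltzmann: I = σT⁴ = 5.670×10⁻⁸ × (1114)⁴ = 8.73×10⁴ W/m².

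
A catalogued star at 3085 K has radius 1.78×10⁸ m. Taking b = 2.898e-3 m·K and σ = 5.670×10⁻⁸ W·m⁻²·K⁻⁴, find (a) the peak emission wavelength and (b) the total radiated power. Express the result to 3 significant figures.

(a) λ_max = b/T = 2.898×10⁻³/3085 = 9.394×10⁻⁷ m = 939 nm.
Surface area A = 4πR² = 4π(1.78×10⁸ m)² = 3.98153×10¹⁷ m².
(b) P = σAT⁴ = 5.670×10⁻⁸×3.98153×10¹⁷×(3085)⁴ = 2.04×10²⁴ W.

λ_max ≈ 939 nm; P ≈ 2.04×10²⁴ W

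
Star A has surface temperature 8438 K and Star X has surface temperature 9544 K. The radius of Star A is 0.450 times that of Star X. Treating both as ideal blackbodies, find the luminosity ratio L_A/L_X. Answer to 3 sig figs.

L ∝ R²T⁴, so L_A/L_X = (R_A/R_X)²(T_A/T_X)⁴ = (0.450)² × (8438/9544)⁴ = 0.2025 × 0.610993 = 0.124.

L_A/L_X ≈ 0.124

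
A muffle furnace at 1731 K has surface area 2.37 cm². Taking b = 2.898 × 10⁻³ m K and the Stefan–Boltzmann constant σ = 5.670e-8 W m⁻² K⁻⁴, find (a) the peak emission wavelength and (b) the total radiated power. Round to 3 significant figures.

(a) λ_max = b/T = 2.898×10⁻³/1731 = 1.674×10⁻⁶ m = 1.67×10³ nm.
Area A = 2.37 cm² = 2.37×10⁻⁴ m².
(b) P = σAT⁴ = 5.670×10⁻⁸×2.37×10⁻⁴×(1731)⁴ = 121 W.

λ_max ≈ 1.67×10³ nm; P ≈ 121 W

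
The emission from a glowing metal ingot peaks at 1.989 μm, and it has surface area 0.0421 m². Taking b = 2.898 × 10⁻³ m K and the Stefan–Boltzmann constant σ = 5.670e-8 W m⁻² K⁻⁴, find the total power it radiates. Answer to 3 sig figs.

P ≈ 1.08×10⁴ W

Wien's law: T = b/λ_max = 2.898×10⁻³/1.989×10⁻⁶ = 1457.01 K.
Area A = 0.0421 m².
Then P = σAT⁴ = 5.670×10⁻⁸×0.0421×(1457.01)⁴ = 1.08×10⁴ W.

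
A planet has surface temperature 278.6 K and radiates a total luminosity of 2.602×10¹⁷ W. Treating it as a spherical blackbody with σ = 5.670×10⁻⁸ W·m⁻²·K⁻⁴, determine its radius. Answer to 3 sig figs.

R ≈ 7.79×10⁶ m

L = 4πR²σT⁴ ⇒ R = √(L/(4πσT⁴)).
σT⁴ = 341.592 W/m², so R = √(2.602×10¹⁷/(4π×341.592)) = 7.79×10⁶ m.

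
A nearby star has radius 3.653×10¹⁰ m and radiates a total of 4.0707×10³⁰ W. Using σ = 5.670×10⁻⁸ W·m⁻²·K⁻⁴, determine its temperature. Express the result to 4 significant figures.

Surface area A = 4πR² = 4π(3.653×10¹⁰ m)² = 1.67691×10²² m².
P = σAT⁴ ⇒ T = (P/(σA))^(1/4) = (4.0707×10³⁰/(5.670×10⁻⁸×1.67691×10²²))^(1/4) = 8089 K.

T ≈ 8089 K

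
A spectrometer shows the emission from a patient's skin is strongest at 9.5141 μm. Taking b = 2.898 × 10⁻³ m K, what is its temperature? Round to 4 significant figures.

Wien's law gives T = b/λ_max = (2.898×10⁻³ m·K)/(9.5141×10⁻⁶ m) = 304.6 K.

T ≈ 304.6 K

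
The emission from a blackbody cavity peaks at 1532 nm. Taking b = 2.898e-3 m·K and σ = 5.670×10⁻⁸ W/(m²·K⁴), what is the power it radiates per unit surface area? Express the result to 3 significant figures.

Wien's law: T = b/λ_max = 2.898×10⁻³/1.532×10⁻⁶ = 1891.64 K.
Then I = σT⁴ = 5.670×10⁻⁸×(1891.64)⁴ = 7.26×10⁵ W/m².

I ≈ 7.26×10⁵ W/m²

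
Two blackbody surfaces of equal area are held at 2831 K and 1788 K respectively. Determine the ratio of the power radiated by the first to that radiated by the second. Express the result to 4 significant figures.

With equal areas, P₁/P₂ = (T₁/T₂)⁴ = (2831/1788)⁴ = 6.285.

P₁/P₂ ≈ 6.285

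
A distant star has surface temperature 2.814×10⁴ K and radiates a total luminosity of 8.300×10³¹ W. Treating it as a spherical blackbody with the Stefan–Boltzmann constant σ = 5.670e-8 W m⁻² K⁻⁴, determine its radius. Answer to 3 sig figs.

R ≈ 1.36×10¹⁰ m

L = 4πR²σT⁴ ⇒ R = √(L/(4πσT⁴)).
σT⁴ = 3.55533×10¹⁰ W/m², so R = √(8.300×10³¹/(4π×3.55533×10¹⁰)) = 1.36×10¹⁰ m.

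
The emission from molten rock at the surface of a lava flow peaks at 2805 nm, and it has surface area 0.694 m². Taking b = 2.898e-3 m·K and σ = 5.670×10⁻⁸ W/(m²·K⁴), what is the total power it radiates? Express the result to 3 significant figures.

Wien's law: T = b/λ_max = 2.898×10⁻³/2.805×10⁻⁶ = 1033.16 K.
Area A = 0.694 m².
Then P = σAT⁴ = 5.670×10⁻⁸×0.694×(1033.16)⁴ = 4.48×10⁴ W.

P ≈ 4.48×10⁴ W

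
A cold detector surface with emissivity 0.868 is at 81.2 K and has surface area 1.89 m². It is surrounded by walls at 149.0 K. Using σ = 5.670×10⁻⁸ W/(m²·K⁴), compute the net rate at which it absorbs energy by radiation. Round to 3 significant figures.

Area A = 1.89 m².
Net radiated power P_net = εσA(T⁴ − T₀⁴) = 0.868×5.670×10⁻⁸×1.89×(81.2⁴ − 149.0⁴).
T⁴ − T₀⁴ = 4.34735×10⁷ − 4.92884×10⁸ = -4.49410×10⁸ K⁴, so P_net = -41.8 W — negative, meaning a net gain of 41.8 W.

Net gain ≈ 41.8 W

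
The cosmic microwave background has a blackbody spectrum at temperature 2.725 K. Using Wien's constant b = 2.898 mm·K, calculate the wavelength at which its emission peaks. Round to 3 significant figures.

λ_max ≈ 1.06 mm

Wien's displacement law: λ_max = b/T = (2.898×10⁻³ m·K)/(2.725 K) = 1.063×10⁻³ m.
That is 1.06 mm, in the microwave range.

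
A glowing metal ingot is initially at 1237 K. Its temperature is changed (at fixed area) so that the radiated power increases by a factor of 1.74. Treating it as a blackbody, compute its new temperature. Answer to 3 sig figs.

T₂ ≈ 1.42×10³ K

P ∝ T⁴, so T₂/T₁ = (P₂/P₁)^(1/4) = (1.74)^(1/4) = 1.14852.
T₂ = 1237 × 1.14852 = 1.42×10³ K.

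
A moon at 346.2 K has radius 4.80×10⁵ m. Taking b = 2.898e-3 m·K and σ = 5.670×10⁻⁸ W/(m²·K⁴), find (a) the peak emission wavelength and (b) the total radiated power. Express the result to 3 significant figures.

(a) λ_max = b/T = 2.898×10⁻³/346.2 = 8.371×10⁻⁶ m = 8.37 μm.
Surface area A = 4πR² = 4π(4.80×10⁵ m)² = 2.89529×10¹² m².
(b) P = σAT⁴ = 5.670×10⁻⁸×2.89529×10¹²×(346.2)⁴ = 2.36×10¹⁵ W.

λ_max ≈ 8.37 μm; P ≈ 2.36×10¹⁵ W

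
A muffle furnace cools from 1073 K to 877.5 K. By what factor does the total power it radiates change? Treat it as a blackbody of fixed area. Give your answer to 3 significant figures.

P ∝ T⁴, so P₂/P₁ = (T₂/T₁)⁴ = (877.5/1073)⁴ = (0.817801)⁴ = 0.447.

P₂/P₁ ≈ 0.447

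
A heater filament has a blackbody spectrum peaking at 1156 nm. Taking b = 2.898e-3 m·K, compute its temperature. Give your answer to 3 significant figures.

T ≈ 2.51×10³ K

Wien's law gives T = b/λ_max = (2.898×10⁻³ m·K)/(1.156×10⁻⁶ m) = 2.51×10³ K.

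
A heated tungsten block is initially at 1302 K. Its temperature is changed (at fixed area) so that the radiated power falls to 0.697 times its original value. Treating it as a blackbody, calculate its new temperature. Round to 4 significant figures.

T₂ ≈ 1190 K

P ∝ T⁴, so T₂/T₁ = (P₂/P₁)^(1/4) = (0.697)^(1/4) = 0.913710.
T₂ = 1302 × 0.913710 = 1190 K.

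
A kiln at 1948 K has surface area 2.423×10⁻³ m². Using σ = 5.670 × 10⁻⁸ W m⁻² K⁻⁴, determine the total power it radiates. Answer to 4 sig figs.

Area A = 2.423×10⁻³ m².
P = σAT⁴ = 5.670×10⁻⁸ × 2.423×10⁻³ × (1948)⁴ = 1978 W.

P ≈ 1978 W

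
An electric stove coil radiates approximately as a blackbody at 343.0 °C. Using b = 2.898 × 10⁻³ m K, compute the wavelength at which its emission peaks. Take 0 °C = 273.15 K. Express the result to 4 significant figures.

T = 343.0 °C + 273.15 = 616.15 K.
Wien's displacement law: λ_max = b/T = (2.898×10⁻³ m·K)/(616.15 K) = 4.7034×10⁻⁶ m.
That is 4.703 μm, in the infrared range.

λ_max ≈ 4.703 μm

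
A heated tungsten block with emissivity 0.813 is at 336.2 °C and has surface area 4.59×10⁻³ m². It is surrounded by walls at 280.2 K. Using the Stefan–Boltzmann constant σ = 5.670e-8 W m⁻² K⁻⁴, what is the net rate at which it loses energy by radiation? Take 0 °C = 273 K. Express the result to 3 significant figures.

T = 336.2 °C + 273 = 609.2 K.
Area A = 4.59×10⁻³ m².
Net radiated power P_net = εσA(T⁴ − T₀⁴) = 0.813×5.670×10⁻⁸×4.59×10⁻³×(609.2⁴ − 280.2⁴).
T⁴ − T₀⁴ = 1.37733×10¹¹ − 6.16414×10⁹ = 1.31569×10¹¹ K⁴, so P_net = 27.8 W.

Net loss ≈ 27.8 W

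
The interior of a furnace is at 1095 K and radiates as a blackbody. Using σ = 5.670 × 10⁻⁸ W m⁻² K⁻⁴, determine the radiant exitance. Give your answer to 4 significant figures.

I ≈ 8.152×10⁴ W/m²

Stefan–Boltzmann: I = σT⁴ = 5.670×10⁻⁸ × (1095)⁴ = 8.152×10⁴ W/m².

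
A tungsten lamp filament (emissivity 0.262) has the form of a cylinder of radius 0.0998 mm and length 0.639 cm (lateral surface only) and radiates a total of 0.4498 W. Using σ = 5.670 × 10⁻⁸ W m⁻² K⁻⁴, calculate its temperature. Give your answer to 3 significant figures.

Lateral area A = 2πrL = 2π×9.98×10⁻⁵×6.39×10⁻³ = 4.00693×10⁻⁶ m².
P = εσAT⁴ ⇒ T = (P/(εσA))^(1/4) = (0.4498/(0.262×5.670×10⁻⁸×4.00693×10⁻⁶))^(1/4) = 1.66×10³ K.

T ≈ 1.66×10³ K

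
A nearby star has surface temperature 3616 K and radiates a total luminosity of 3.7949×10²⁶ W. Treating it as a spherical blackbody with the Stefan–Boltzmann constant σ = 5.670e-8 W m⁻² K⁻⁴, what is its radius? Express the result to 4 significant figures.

R ≈ 1.765×10⁹ m

L = 4πR²σT⁴ ⇒ R = √(L/(4πσT⁴)).
σT⁴ = 9.69386×10⁶ W/m², so R = √(3.7949×10²⁶/(4π×9.69386×10⁶)) = 1.765×10⁹ m.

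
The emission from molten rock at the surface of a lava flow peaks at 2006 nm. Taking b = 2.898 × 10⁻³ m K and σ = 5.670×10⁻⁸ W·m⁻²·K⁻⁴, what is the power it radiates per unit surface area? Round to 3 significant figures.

I ≈ 2.47×10⁵ W/m²

Wien's law: T = b/λ_max = 2.898×10⁻³/2.006×10⁻⁶ = 1444.67 K.
Then I = σT⁴ = 5.670×10⁻⁸×(1444.67)⁴ = 2.47×10⁵ W/m².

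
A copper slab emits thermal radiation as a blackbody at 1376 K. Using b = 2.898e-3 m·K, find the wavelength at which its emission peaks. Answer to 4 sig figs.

λ_max ≈ 2.106 μm

Wien's displacement law: λ_max = b/T = (2.898×10⁻³ m·K)/(1376 K) = 2.1061×10⁻⁶ m.
That is 2.106 μm, in the infrared range.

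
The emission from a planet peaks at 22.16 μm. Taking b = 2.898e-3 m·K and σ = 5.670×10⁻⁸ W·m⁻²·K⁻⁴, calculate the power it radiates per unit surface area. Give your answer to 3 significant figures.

I ≈ 16.6 W/m²

Wien's law: T = b/λ_max = 2.898×10⁻³/2.216×10⁻⁵ = 130.776 K.
Then I = σT⁴ = 5.670×10⁻⁸×(130.776)⁴ = 16.6 W/m².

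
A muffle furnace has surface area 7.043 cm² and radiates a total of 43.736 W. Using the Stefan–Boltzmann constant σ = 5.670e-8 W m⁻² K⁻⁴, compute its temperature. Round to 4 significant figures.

T ≈ 1023 K

Area A = 7.043 cm² = 7.043×10⁻⁴ m².
P = σAT⁴ ⇒ T = (P/(σA))^(1/4) = (43.736/(5.670×10⁻⁸×7.043×10⁻⁴))^(1/4) = 1023 K.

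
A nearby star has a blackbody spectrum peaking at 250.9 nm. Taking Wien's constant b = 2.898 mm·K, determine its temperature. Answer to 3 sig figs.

T ≈ 1.16×10⁴ K

Wien's law gives T = b/λ_max = (2.898×10⁻³ m·K)/(2.509×10⁻⁷ m) = 1.16×10⁴ K.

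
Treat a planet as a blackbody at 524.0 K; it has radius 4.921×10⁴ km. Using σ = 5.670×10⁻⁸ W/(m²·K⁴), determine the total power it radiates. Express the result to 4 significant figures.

P ≈ 1.301×10²⁰ W

Surface area A = 4πR² = 4π(4.921×10⁷ m)² = 3.04310×10¹⁶ m².
P = σAT⁴ = 5.670×10⁻⁸ × 3.04310×10¹⁶ × (524.0)⁴ = 1.301×10²⁰ W.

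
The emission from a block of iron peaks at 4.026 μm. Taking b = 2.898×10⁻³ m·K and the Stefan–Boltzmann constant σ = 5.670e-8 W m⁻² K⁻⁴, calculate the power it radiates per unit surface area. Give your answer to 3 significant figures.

I ≈ 1.52×10⁴ W/m²

Wien's law: T = b/λ_max = 2.898×10⁻³/4.026×10⁻⁶ = 719.821 K.
Then I = σT⁴ = 5.670×10⁻⁸×(719.821)⁴ = 1.52×10⁴ W/m².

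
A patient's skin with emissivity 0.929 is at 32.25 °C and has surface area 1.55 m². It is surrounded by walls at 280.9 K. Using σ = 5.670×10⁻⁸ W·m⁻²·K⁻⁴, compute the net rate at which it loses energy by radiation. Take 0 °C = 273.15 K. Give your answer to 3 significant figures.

T = 32.25 °C + 273.15 = 305.40 K.
Area A = 1.55 m².
Net radiated power P_net = εσA(T⁴ − T₀⁴) = 0.929×5.670×10⁻⁸×1.55×(305.40⁴ − 280.9⁴).
T⁴ − T₀⁴ = 8.69914×10⁹ − 6.22597×10⁹ = 2.47317×10⁹ K⁴, so P_net = 202 W.

Net loss ≈ 202 W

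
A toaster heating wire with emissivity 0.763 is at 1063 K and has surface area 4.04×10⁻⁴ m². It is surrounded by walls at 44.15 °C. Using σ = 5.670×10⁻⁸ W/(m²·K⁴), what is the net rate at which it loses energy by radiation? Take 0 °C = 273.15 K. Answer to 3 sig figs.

Net loss ≈ 22.1 W

Surroundings: T = 44.15 °C + 273.15 = 317.30 K.
Area A = 4.04×10⁻⁴ m².
Net radiated power P_net = εσA(T⁴ − T₀⁴) = 0.763×5.670×10⁻⁸×4.04×10⁻⁴×(1063⁴ − 317.30⁴).
T⁴ − T₀⁴ = 1.27683×10¹² − 1.01363×10¹⁰ = 1.26669×10¹² K⁴, so P_net = 22.1 W.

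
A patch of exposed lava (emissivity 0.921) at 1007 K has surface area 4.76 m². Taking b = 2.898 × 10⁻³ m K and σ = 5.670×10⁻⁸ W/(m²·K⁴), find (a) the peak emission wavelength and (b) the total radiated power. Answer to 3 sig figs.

(a) λ_max = b/T = 2.898×10⁻³/1007 = 2.878×10⁻⁶ m = 2.88 μm.
Area A = 4.76 m².
(b) P = εσAT⁴ = 0.921×5.670×10⁻⁸×4.76×(1007)⁴ = 2.56×10⁵ W.

λ_max ≈ 2.88 μm; P ≈ 2.56×10⁵ W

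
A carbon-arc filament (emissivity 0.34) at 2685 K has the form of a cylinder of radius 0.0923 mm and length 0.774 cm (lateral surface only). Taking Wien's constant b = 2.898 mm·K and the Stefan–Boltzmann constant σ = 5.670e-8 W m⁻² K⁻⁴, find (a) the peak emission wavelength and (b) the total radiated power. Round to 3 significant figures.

λ_max ≈ 1.08×10³ nm; P ≈ 4.50 W

(a) λ_max = b/T = 2.898×10⁻³/2685 = 1.079×10⁻⁶ m = 1.08×10³ nm.
Lateral area A = 2πrL = 2π×9.23×10⁻⁵×7.74×10⁻³ = 4.48872×10⁻⁶ m².
(b) P = εσAT⁴ = 0.34×5.670×10⁻⁸×4.48872×10⁻⁶×(2685)⁴ = 4.50 W.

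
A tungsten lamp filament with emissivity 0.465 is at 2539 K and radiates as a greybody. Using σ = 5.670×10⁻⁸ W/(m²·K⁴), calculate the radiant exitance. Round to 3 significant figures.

I ≈ 1.10×10⁶ W/m²

Stefan–Boltzmann: I = εσT⁴ = 0.465 × 5.670×10⁻⁸ × (2539)⁴ = 1.10×10⁶ W/m².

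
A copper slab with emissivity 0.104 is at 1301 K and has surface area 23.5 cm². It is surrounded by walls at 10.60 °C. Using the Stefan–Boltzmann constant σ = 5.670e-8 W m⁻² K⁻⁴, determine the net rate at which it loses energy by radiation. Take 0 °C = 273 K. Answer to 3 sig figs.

Surroundings: T = 10.60 °C + 273 = 283.60 K.
Area A = 23.5 cm² = 2.35×10⁻³ m².
Net radiated power P_net = εσA(T⁴ − T₀⁴) = 0.104×5.670×10⁻⁸×2.35×10⁻³×(1301⁴ − 283.60⁴).
T⁴ − T₀⁴ = 2.86490×10¹² − 6.46882×10⁹ = 2.85843×10¹² K⁴, so P_net = 39.6 W.

Net loss ≈ 39.6 W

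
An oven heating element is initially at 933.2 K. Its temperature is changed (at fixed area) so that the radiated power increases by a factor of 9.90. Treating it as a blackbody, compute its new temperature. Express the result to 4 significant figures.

P ∝ T⁴, so T₂/T₁ = (P₂/P₁)^(1/4) = (9.90)^(1/4) = 1.77382.
T₂ = 933.2 × 1.77382 = 1655 K.

T₂ ≈ 1655 K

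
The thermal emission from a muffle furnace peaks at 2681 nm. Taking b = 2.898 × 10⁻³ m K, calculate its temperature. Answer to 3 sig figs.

Wien's law gives T = b/λ_max = (2.898×10⁻³ m·K)/(2.681×10⁻⁶ m) = 1.08×10³ K.

T ≈ 1.08×10³ K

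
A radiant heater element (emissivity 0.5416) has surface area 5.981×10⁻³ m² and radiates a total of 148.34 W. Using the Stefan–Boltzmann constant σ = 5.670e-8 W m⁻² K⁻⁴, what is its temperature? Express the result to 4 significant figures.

T ≈ 948.0 K

Area A = 5.981×10⁻³ m².
P = εσAT⁴ ⇒ T = (P/(εσA))^(1/4) = (148.34/(0.5416×5.670×10⁻⁸×5.981×10⁻³))^(1/4) = 948.0 K.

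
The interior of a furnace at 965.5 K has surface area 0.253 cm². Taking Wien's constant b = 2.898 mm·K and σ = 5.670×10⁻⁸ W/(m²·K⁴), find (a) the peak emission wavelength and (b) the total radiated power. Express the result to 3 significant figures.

(a) λ_max = b/T = 2.898×10⁻³/965.5 = 3.002×10⁻⁶ m = 3.00 μm.
Area A = 0.253 cm² = 2.53×10⁻⁵ m².
(b) P = σAT⁴ = 5.670×10⁻⁸×2.53×10⁻⁵×(965.5)⁴ = 1.25 W.

λ_max ≈ 3.00 μm; P ≈ 1.25 W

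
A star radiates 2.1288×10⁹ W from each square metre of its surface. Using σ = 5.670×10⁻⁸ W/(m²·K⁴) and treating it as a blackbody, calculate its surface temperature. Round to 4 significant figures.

T ≈ 1.392×10⁴ K

I = σT⁴, so T = (I/σ)^(1/4) = (2.1288×10⁹/(5.670×10⁻⁸))^(1/4) = 1.392×10⁴ K.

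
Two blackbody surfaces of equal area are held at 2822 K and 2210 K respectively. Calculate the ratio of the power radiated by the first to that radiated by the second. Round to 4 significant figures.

With equal areas, P₁/P₂ = (T₁/T₂)⁴ = (2822/2210)⁴ = 2.659.

P₁/P₂ ≈ 2.659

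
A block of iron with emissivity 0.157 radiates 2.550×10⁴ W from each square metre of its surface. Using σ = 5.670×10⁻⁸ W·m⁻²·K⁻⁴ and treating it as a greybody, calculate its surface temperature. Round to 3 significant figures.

I = εσT⁴, so T = (I/εσ)^(1/4) = (2.550×10⁴/(0.157×5.670×10⁻⁸))^(1/4) = 1.30×10³ K.

T ≈ 1.30×10³ K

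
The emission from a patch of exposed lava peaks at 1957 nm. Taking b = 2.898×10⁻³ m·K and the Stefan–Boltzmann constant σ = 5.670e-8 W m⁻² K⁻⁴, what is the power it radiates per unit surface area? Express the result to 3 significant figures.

Wien's law: T = b/λ_max = 2.898×10⁻³/1.957×10⁻⁶ = 1480.84 K.
Then I = σT⁴ = 5.670×10⁻⁸×(1480.84)⁴ = 2.73×10⁵ W/m².

I ≈ 2.73×10⁵ W/m²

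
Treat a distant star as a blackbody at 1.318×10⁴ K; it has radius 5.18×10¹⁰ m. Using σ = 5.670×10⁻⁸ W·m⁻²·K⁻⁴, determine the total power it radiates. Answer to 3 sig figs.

P ≈ 5.77×10³¹ W

Surface area A = 4πR² = 4π(5.18×10¹⁰ m)² = 3.37186×10²² m².
P = σAT⁴ = 5.670×10⁻⁸ × 3.37186×10²² × (1.318×10⁴)⁴ = 5.77×10³¹ W.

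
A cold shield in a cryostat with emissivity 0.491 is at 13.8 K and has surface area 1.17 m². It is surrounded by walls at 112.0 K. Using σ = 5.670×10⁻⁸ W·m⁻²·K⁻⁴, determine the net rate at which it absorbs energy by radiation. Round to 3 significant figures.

Area A = 1.17 m².
Net radiated power P_net = εσA(T⁴ − T₀⁴) = 0.491×5.670×10⁻⁸×1.17×(13.8⁴ − 112.0⁴).
T⁴ − T₀⁴ = 36267.4 − 1.57352×10⁸ = -1.57316×10⁸ K⁴, so P_net = -5.12 W — negative, meaning a net gain of 5.12 W.

Net gain ≈ 5.12 W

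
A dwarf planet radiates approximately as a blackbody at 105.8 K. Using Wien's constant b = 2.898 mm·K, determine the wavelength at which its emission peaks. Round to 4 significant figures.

λ_max ≈ 27.39 μm

Wien's displacement law: λ_max = b/T = (2.898×10⁻³ m·K)/(105.8 K) = 2.7391×10⁻⁵ m.
That is 27.39 μm, in the infrared range.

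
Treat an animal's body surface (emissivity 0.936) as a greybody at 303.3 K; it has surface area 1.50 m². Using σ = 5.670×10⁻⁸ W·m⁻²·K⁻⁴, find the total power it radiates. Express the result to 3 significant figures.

P ≈ 674 W

Area A = 1.50 m².
P = εσAT⁴ = 0.936 × 5.670×10⁻⁸ × 1.50 × (303.3)⁴ = 674 W.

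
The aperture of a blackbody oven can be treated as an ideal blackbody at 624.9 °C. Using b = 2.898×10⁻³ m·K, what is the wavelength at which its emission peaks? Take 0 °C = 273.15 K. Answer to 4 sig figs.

λ_max ≈ 3.227 μm

T = 624.9 °C + 273.15 = 898.05 K.
Wien's displacement law: λ_max = b/T = (2.898×10⁻³ m·K)/(898.05 K) = 3.2270×10⁻⁶ m.
That is 3.227 μm, in the infrared range.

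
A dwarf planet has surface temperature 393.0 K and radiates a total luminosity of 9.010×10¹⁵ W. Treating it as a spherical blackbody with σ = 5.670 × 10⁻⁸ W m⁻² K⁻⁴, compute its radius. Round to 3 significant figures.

R ≈ 7.28×10⁵ m

L = 4πR²σT⁴ ⇒ R = √(L/(4πσT⁴)).
σT⁴ = 1352.55 W/m², so R = √(9.010×10¹⁵/(4π×1352.55)) = 7.28×10⁵ m.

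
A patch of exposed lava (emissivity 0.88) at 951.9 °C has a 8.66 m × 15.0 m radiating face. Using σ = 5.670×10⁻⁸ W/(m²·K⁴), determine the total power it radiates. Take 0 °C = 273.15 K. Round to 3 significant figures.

T = 951.9 °C + 273.15 = 1225.05 K.
Area A = 8.66 × 15.0 = 129.9 m².
P = εσAT⁴ = 0.88 × 5.670×10⁻⁸ × 129.9 × (1225.05)⁴ = 1.46×10⁷ W.

P ≈ 1.46×10⁷ W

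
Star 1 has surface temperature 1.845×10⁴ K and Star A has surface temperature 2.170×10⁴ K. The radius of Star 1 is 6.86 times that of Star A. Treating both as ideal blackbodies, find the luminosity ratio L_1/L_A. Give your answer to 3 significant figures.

L_1/L_A ≈ 24.6

L ∝ R²T⁴, so L_1/L_A = (R_1/R_A)²(T_1/T_A)⁴ = (6.86)² × (1.845×10⁴/2.170×10⁴)⁴ = 47.0596 × 0.522572 = 24.6.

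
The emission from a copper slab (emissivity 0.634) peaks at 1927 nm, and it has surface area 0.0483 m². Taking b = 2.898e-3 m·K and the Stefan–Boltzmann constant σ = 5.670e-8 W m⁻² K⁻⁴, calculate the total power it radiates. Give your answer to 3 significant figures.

Wien's law: T = b/λ_max = 2.898×10⁻³/1.927×10⁻⁶ = 1503.89 K.
Area A = 0.0483 m².
Then P = εσAT⁴ = 0.634×5.670×10⁻⁸×0.0483×(1503.89)⁴ = 8.88×10³ W.

P ≈ 8.88×10³ W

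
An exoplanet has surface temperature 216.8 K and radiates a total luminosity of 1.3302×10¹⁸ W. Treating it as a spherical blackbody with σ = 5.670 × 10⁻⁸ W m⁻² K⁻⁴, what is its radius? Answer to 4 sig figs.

L = 4πR²σT⁴ ⇒ R = √(L/(4πσT⁴)).
σT⁴ = 125.262 W/m², so R = √(1.3302×10¹⁸/(4π×125.262)) = 2.907×10⁷ m.

R ≈ 2.907×10⁷ m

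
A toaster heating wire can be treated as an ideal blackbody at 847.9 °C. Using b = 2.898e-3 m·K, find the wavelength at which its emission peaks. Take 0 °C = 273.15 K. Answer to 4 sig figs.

λ_max ≈ 2585 nm

T = 847.9 °C + 273.15 = 1121.05 K.
Wien's displacement law: λ_max = b/T = (2.898×10⁻³ m·K)/(1121.05 K) = 2.5851×10⁻⁶ m.
That is 2585 nm, in the infrared range.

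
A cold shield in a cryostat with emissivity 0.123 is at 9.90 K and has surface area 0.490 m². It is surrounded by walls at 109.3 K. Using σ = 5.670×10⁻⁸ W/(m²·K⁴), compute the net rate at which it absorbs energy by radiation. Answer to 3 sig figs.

Net gain ≈ 0.488 W

Area A = 0.490 m².
Net radiated power P_net = εσA(T⁴ − T₀⁴) = 0.123×5.670×10⁻⁸×0.490×(9.90⁴ − 109.3⁴).
T⁴ − T₀⁴ = 9605.96 − 1.42719×10⁸ = -1.42709×10⁸ K⁴, so P_net = -0.488 W — negative, meaning a net gain of 0.488 W.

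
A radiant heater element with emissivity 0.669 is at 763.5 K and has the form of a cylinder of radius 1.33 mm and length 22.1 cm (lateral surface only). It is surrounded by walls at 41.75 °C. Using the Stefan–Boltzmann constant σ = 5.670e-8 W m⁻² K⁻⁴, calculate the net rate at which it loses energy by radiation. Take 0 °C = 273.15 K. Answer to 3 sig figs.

Surroundings: T = 41.75 °C + 273.15 = 314.90 K.
Lateral area A = 2πrL = 2π×1.33×10⁻³×0.221 = 1.84682×10⁻³ m².
Net radiated power P_net = εσA(T⁴ − T₀⁴) = 0.669×5.670×10⁻⁸×1.84682×10⁻³×(763.5⁴ − 314.90⁴).
T⁴ − T₀⁴ = 3.39810×10¹¹ − 9.83310×10⁹ = 3.29977×10¹¹ K⁴, so P_net = 23.1 W.

Net loss ≈ 23.1 W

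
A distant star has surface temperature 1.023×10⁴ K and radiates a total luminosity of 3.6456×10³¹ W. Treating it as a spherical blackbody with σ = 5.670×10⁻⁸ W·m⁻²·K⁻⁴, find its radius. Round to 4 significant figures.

L = 4πR²σT⁴ ⇒ R = √(L/(4πσT⁴)).
σT⁴ = 6.20991×10⁸ W/m², so R = √(3.6456×10³¹/(4π×6.20991×10⁸)) = 6.835×10¹⁰ m.

R ≈ 6.835×10¹⁰ m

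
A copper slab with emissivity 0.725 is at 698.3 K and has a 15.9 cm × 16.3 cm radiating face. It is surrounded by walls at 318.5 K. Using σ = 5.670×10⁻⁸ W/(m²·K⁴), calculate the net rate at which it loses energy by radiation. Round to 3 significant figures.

Area A = 0.159 × 0.163 = 0.025917 m².
Net radiated power P_net = εσA(T⁴ − T₀⁴) = 0.725×5.670×10⁻⁸×0.025917×(698.3⁴ − 318.5⁴).
T⁴ − T₀⁴ = 2.37776×10¹¹ − 1.02905×10¹⁰ = 2.27486×10¹¹ K⁴, so P_net = 242 W.

Net loss ≈ 242 W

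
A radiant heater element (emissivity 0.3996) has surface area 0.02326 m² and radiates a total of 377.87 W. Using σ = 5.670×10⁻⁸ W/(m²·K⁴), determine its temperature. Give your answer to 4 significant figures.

Area A = 0.02326 m².
P = εσAT⁴ ⇒ T = (P/(εσA))^(1/4) = (377.87/(0.3996×5.670×10⁻⁸×0.02326))^(1/4) = 920.2 K.

T ≈ 920.2 K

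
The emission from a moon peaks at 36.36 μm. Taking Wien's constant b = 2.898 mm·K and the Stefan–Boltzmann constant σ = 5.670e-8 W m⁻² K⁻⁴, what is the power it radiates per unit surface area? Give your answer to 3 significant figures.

Wien's law: T = b/λ_max = 2.898×10⁻³/3.636×10⁻⁵ = 79.7030 K.
Then I = σT⁴ = 5.670×10⁻⁸×(79.7030)⁴ = 2.29 W/m².

I ≈ 2.29 W/m²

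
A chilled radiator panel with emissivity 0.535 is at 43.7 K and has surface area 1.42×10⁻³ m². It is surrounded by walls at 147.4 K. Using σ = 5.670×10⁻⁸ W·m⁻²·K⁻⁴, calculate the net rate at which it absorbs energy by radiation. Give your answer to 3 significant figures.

Net gain ≈ 0.0202 W

Area A = 1.42×10⁻³ m².
Net radiated power P_net = εσA(T⁴ − T₀⁴) = 0.535×5.670×10⁻⁸×1.42×10⁻³×(43.7⁴ − 147.4⁴).
T⁴ − T₀⁴ = 3.64692×10⁶ − 4.72052×10⁸ = -4.68405×10⁸ K⁴, so P_net = -0.0202 W — negative, meaning a net gain of 0.0202 W.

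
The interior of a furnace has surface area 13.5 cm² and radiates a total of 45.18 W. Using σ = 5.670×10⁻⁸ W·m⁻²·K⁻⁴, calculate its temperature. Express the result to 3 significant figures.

Area A = 13.5 cm² = 1.35×10⁻³ m².
P = σAT⁴ ⇒ T = (P/(σA))^(1/4) = (45.18/(5.670×10⁻⁸×1.35×10⁻³))^(1/4) = 877 K.

T ≈ 877 K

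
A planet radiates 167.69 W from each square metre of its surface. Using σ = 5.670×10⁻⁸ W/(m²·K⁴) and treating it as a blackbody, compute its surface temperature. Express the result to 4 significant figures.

I = σT⁴, so T = (I/σ)^(1/4) = (167.69/(5.670×10⁻⁸))^(1/4) = 233.2 K.

T ≈ 233.2 K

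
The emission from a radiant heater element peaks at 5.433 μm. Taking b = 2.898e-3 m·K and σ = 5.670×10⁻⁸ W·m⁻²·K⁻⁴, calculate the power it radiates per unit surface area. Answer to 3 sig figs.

I ≈ 4.59×10³ W/m²

Wien's law: T = b/λ_max = 2.898×10⁻³/5.433×10⁻⁶ = 533.407 K.
Then I = σT⁴ = 5.670×10⁻⁸×(533.407)⁴ = 4.59×10³ W/m².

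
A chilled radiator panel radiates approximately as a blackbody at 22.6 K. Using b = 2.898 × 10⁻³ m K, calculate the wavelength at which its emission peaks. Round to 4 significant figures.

Wien's displacement law: λ_max = b/T = (2.898×10⁻³ m·K)/(22.6 K) = 1.2823×10⁻⁴ m.
That is 1.282×10⁻⁴ m, in the infrared range.

λ_max ≈ 1.282×10⁻⁴ m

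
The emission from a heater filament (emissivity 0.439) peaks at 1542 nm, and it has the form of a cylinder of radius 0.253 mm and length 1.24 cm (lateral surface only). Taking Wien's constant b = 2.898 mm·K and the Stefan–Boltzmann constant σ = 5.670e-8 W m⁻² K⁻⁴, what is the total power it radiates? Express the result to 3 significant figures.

P ≈ 6.12 W

Wien's law: T = b/λ_max = 2.898×10⁻³/1.542×10⁻⁶ = 1879.38 K.
Lateral area A = 2πrL = 2π×2.53×10⁻⁴×0.0124 = 1.97116×10⁻⁵ m².
Then P = εσAT⁴ = 0.439×5.670×10⁻⁸×1.97116×10⁻⁵×(1879.38)⁴ = 6.12 W.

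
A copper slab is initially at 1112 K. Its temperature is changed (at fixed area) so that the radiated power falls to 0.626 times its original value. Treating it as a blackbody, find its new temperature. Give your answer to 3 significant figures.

T₂ ≈ 989 K

P ∝ T⁴, so T₂/T₁ = (P₂/P₁)^(1/4) = (0.626)^(1/4) = 0.889495.
T₂ = 1112 × 0.889495 = 989 K.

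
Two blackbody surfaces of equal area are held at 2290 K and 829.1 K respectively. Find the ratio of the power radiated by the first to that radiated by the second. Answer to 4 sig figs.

With equal areas, P₁/P₂ = (T₁/T₂)⁴ = (2290/829.1)⁴ = 58.20.

P₁/P₂ ≈ 58.20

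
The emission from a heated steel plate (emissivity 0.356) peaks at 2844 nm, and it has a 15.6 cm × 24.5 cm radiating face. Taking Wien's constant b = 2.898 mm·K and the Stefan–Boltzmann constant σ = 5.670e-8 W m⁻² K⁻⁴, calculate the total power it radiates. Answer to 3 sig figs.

P ≈ 832 W

Wien's law: T = b/λ_max = 2.898×10⁻³/2.844×10⁻⁶ = 1018.99 K.
Area A = 0.156 × 0.245 = 0.03822 m².
Then P = εσAT⁴ = 0.356×5.670×10⁻⁸×0.03822×(1018.99)⁴ = 832 W.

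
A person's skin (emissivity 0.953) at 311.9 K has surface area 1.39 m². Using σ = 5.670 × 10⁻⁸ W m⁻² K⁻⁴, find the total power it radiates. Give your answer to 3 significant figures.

P ≈ 711 W

Area A = 1.39 m².
P = εσAT⁴ = 0.953 × 5.670×10⁻⁸ × 1.39 × (311.9)⁴ = 711 W.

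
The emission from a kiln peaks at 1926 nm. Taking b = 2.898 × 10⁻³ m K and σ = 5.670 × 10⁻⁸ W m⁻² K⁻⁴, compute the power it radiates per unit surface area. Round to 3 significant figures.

Wien's law: T = b/λ_max = 2.898×10⁻³/1.926×10⁻⁶ = 1504.67 K.
Then I = σT⁴ = 5.670×10⁻⁸×(1504.67)⁴ = 2.91×10⁵ W/m².

I ≈ 2.91×10⁵ W/m²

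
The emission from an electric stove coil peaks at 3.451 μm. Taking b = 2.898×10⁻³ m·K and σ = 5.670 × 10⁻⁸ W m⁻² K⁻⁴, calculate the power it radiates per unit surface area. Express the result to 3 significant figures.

Wien's law: T = b/λ_max = 2.898×10⁻³/3.451×10⁻⁶ = 839.757 K.
Then I = σT⁴ = 5.670×10⁻⁸×(839.757)⁴ = 2.82×10⁴ W/m².

I ≈ 2.82×10⁴ W/m²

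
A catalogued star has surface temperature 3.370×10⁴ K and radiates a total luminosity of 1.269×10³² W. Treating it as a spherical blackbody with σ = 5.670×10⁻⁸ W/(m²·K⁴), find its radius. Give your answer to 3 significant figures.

L = 4πR²σT⁴ ⇒ R = √(L/(4πσT⁴)).
σT⁴ = 7.31312×10¹⁰ W/m², so R = √(1.269×10³²/(4π×7.31312×10¹⁰)) = 1.18×10¹⁰ m.

R ≈ 1.18×10¹⁰ m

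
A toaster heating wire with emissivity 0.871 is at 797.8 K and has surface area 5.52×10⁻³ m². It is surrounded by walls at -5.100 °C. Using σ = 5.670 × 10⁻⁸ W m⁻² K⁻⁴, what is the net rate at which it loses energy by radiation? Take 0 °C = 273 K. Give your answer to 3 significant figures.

Surroundings: T = -5.100 °C + 273 = 267.900 K.
Area A = 5.52×10⁻³ m².
Net radiated power P_net = εσA(T⁴ − T₀⁴) = 0.871×5.670×10⁻⁸×5.52×10⁻³×(797.8⁴ − 267.900⁴).
T⁴ − T₀⁴ = 4.05113×10¹¹ − 5.15099×10⁹ = 3.99962×10¹¹ K⁴, so P_net = 109 W.

Net loss ≈ 109 W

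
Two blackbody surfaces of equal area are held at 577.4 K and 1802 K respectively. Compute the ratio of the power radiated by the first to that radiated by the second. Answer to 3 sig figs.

With equal areas, P₁/P₂ = (T₁/T₂)⁴ = (577.4/1802)⁴ = 0.0105.

P₁/P₂ ≈ 0.0105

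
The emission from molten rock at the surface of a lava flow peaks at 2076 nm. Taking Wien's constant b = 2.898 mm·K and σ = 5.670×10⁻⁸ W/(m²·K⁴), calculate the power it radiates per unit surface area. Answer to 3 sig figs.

I ≈ 2.15×10⁵ W/m²

Wien's law: T = b/λ_max = 2.898×10⁻³/2.076×10⁻⁶ = 1395.95 K.
Then I = σT⁴ = 5.670×10⁻⁸×(1395.95)⁴ = 2.15×10⁵ W/m².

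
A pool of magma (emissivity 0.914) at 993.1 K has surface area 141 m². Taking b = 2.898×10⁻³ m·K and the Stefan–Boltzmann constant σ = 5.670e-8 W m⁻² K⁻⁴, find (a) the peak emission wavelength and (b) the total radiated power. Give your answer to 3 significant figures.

λ_max ≈ 2.92 μm; P ≈ 7.11×10⁶ W

(a) λ_max = b/T = 2.898×10⁻³/993.1 = 2.918×10⁻⁶ m = 2.92 μm.
Area A = 141 m².
(b) P = εσAT⁴ = 0.914×5.670×10⁻⁸×141×(993.1)⁴ = 7.11×10⁶ W.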